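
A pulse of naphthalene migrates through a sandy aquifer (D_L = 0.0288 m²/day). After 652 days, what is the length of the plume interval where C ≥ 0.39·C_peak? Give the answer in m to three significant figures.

The plume is Gaussian with σ = √(2Dt) = √(2 × 0.0288 × 652) = 6.128 m.
C/C_peak = exp(−Δx²/(2σ²)) = 0.39 ⇒ Δx = σ·√(−2 ln 0.39) = 6.128 × 1.372 = 8.408 m.
Width = 2Δx = 16.8 m.

16.8 m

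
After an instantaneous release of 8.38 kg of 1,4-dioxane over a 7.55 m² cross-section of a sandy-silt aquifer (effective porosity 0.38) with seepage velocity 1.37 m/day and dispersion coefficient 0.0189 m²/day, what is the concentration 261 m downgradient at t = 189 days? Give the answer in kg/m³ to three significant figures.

For an instantaneous plane source, C(x,t) = M/(n_e·A·√(4πDt)) · exp(−(x−vt)²/(4Dt)), with n_e·A the pore (flow) area.
Plume center vt = 1.37 × 189 = 258.93 m, so the well at 261 m is 2.07 m downgradient of the peak.
√(4πDt) = 6.700 m, giving peak height M/(n_e·A·√(4πDt)) = 8.38/(0.38 × 7.55 × 6.700) = 0.4360 kg/m³.
(x−vt)²/(4Dt) = (2.07)²/(4 × 0.0189 × 189) = 0.2999; exp(−0.2999) = 0.7409.
C = 0.4360 × 0.7409 = 0.323 kg/m³.

0.323 kg/m³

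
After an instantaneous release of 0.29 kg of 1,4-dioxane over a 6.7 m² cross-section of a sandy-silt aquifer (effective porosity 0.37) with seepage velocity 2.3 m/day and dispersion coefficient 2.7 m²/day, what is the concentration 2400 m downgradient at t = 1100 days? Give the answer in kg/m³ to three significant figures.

0.000146 kg/m³

For an instantaneous plane source, C(x,t) = M/(n_e·A·√(4πDt)) · exp(−(x−vt)²/(4Dt)), with n_e·A the pore (flow) area.
Plume center vt = 2.3 × 1100 = 2530 m, so the well at 2400 m is 130 m upgradient of the peak.
√(4πDt) = 193.2 m, giving peak height M/(n_e·A·√(4πDt)) = 0.29/(0.37 × 6.7 × 193.2) = 0.0006055 kg/m³.
(x−vt)²/(4Dt) = (-130)²/(4 × 2.7 × 1100) = 1.423; exp(−1.423) = 0.2410.
C = 0.0006055 × 0.2410 = 0.000146 kg/m³.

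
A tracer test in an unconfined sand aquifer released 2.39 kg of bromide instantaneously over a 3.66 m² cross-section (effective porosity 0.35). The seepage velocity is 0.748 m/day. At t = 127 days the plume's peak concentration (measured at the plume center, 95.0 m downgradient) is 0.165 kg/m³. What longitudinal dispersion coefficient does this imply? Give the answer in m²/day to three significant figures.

At the plume center C_max = M/(n_e·A·√(4πDt)), so D = M²/(4πt·(n_e·A·C_max)²).
n_e·A·C_max = 0.35 × 3.66 × 0.165 = 0.2114 kg/m.
D = 2.39²/(4π × 127 × 0.2114²) = 0.0801 m²/day.

0.0801 m²/day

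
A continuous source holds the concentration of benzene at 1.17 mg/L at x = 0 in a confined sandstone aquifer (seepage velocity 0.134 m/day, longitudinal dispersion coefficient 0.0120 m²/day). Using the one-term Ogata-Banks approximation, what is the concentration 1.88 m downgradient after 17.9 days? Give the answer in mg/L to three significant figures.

0.919 mg/L

For a continuous step input, C/C₀ ≈ ½·erfc((x−vt)/(2√(Dt))).
vt = 0.134 × 17.9 = 2.3986 m and 2√(Dt) = 2√(0.0120 × 17.9) = 0.9269 m.
Argument (x−vt)/(2√(Dt)) = (1.88 − 2.3986)/0.9269 = -0.5595; ½·erfc(-0.5595) = 0.7856.
C = 1.17 × 0.7856 = 0.919 mg/L.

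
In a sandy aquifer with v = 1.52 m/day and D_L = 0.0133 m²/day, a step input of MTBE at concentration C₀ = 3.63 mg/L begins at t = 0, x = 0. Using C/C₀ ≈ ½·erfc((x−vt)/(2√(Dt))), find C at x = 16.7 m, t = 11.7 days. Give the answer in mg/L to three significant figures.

For a continuous step input, C/C₀ ≈ ½·erfc((x−vt)/(2√(Dt))).
vt = 1.52 × 11.7 = 17.784 m and 2√(Dt) = 2√(0.0133 × 11.7) = 0.7889 m.
Argument (x−vt)/(2√(Dt)) = (16.7 − 17.784)/0.7889 = -1.374; ½·erfc(-1.374) = 0.9740.
C = 3.63 × 0.9740 = 3.54 mg/L.

3.54 mg/L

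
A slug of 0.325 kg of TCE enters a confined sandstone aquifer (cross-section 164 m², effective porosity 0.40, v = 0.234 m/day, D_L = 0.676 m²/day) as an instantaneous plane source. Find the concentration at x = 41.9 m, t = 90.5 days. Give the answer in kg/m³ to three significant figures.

3.09e-05 kg/m³

For an instantaneous plane source, C(x,t) = M/(n_e·A·√(4πDt)) · exp(−(x−vt)²/(4Dt)), with n_e·A the pore (flow) area.
Plume center vt = 0.234 × 90.5 = 21.177 m, so the well at 41.9 m is 20.723 m downgradient of the peak.
√(4πDt) = 27.73 m, giving peak height M/(n_e·A·√(4πDt)) = 0.325/(0.40 × 164 × 27.73) = 0.0001787 kg/m³.
(x−vt)²/(4Dt) = (20.723)²/(4 × 0.676 × 90.5) = 1.755; exp(−1.755) = 0.1729.
C = 0.0001787 × 0.1729 = 3.09e-05 kg/m³.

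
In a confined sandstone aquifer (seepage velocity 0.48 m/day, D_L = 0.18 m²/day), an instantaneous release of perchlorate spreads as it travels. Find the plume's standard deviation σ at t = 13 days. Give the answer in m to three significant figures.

2.16 m

Dispersive spreading gives a Gaussian with σ² = 2Dt; advection only shifts the center.
σ = √(2 × 0.18 × 13) = 2.16 m.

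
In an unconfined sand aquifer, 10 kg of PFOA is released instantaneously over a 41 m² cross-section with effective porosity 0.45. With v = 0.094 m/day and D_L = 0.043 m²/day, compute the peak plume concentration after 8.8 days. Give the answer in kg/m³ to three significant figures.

The peak of an instantaneous 1D plume sits at x = vt; there the Gaussian factor is 1 and C_max = M/(n_e·A·√(4πDt)), where n_e·A is the pore area the mass is dissolved in.
√(4πDt) = √(4π × 0.043 × 8.8) = 2.181 m, so C_max = 10/(0.45 × 41 × 2.181) = 0.249 kg/m³.

0.249 kg/m³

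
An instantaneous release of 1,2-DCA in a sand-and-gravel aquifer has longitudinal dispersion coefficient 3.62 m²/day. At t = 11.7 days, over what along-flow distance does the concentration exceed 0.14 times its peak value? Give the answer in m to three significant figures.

The plume is Gaussian with σ = √(2Dt) = √(2 × 3.62 × 11.7) = 9.204 m.
C/C_peak = exp(−Δx²/(2σ²)) = 0.14 ⇒ Δx = σ·√(−2 ln 0.14) = 9.204 × 1.983 = 18.25 m.
Width = 2Δx = 36.5 m.

36.5 m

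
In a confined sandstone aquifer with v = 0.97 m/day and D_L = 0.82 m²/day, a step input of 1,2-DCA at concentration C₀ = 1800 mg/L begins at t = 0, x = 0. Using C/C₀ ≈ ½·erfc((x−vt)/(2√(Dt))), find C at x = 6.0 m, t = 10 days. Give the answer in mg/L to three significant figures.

1480 mg/L

For a continuous step input, C/C₀ ≈ ½·erfc((x−vt)/(2√(Dt))).
vt = 0.97 × 10 = 9.7 m and 2√(Dt) = 2√(0.82 × 10) = 5.727 m.
Argument (x−vt)/(2√(Dt)) = (6.0 − 9.7)/5.727 = -0.6461; ½·erfc(-0.6461) = 0.8196.
C = 1800 × 0.8196 = 1480 mg/L.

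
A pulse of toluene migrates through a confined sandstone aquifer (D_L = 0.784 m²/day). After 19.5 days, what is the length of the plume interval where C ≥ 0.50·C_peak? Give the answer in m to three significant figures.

13.0 m

The plume is Gaussian with σ = √(2Dt) = √(2 × 0.784 × 19.5) = 5.530 m.
C/C_peak = exp(−Δx²/(2σ²)) = 0.50 ⇒ Δx = σ·√(−2 ln 0.50) = 5.530 × 1.177 = 6.509 m.
Width = 2Δx = 13.0 m.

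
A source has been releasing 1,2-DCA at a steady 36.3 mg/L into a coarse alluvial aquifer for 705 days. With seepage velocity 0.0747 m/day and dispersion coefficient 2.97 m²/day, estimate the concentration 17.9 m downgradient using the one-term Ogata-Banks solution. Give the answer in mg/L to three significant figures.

For a continuous step input, C/C₀ ≈ ½·erfc((x−vt)/(2√(Dt))).
vt = 0.0747 × 705 = 52.6635 m and 2√(Dt) = 2√(2.97 × 705) = 91.52 m.
Argument (x−vt)/(2√(Dt)) = (17.9 − 52.6635)/91.52 = -0.3798; ½·erfc(-0.3798) = 0.7044.
C = 36.3 × 0.7044 = 25.6 mg/L.

25.6 mg/L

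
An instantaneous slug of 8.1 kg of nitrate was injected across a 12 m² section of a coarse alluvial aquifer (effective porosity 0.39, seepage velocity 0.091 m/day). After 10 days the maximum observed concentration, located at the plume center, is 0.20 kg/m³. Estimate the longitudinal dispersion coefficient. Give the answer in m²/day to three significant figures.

0.596 m²/day

At the plume center C_max = M/(n_e·A·√(4πDt)), so D = M²/(4πt·(n_e·A·C_max)²).
n_e·A·C_max = 0.39 × 12 × 0.20 = 0.9360 kg/m.
D = 8.1²/(4π × 10 × 0.9360²) = 0.596 m²/day.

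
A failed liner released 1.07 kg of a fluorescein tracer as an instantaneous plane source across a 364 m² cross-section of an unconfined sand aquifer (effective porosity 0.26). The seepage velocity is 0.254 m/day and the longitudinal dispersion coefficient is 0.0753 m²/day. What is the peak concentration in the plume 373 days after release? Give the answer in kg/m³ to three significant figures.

0.000602 kg/m³

The peak of an instantaneous 1D plume sits at x = vt; there the Gaussian factor is 1 and C_max = M/(n_e·A·√(4πDt)), where n_e·A is the pore area the mass is dissolved in.
√(4πDt) = √(4π × 0.0753 × 373) = 18.79 m, so C_max = 1.07/(0.26 × 364 × 18.79) = 0.000602 kg/m³.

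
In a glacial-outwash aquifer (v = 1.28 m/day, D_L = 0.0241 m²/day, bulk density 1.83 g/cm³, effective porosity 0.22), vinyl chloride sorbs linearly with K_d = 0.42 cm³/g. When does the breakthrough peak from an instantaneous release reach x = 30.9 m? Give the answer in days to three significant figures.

108 days

Retardation factor R = 1 + ρ_b·K_d/n = 1 + 1.83 × 0.42/0.22 = 4.494.
Sorption retards both mechanisms: v_R = v/R = 0.2848 m/day, D_R = D/R = 0.005363 m²/day.
Peak time from v_R²t² + 2D_R t − x² = 0: t = (√(D_R² + v_R²x²) − D_R)/v_R².
√(D_R² + v_R²x²) = √(0.005363² + 0.2848² × 30.9²) = 8.800; v_R² = 0.08111.
t = (8.800 − 0.005363)/0.08111 = 108 days.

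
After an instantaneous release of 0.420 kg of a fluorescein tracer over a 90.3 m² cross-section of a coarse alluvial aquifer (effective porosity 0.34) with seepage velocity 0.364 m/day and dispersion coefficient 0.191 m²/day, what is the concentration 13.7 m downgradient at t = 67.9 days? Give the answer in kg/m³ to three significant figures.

For an instantaneous plane source, C(x,t) = M/(n_e·A·√(4πDt)) · exp(−(x−vt)²/(4Dt)), with n_e·A the pore (flow) area.
Plume center vt = 0.364 × 67.9 = 24.7156 m, so the well at 13.7 m is 11.0156 m upgradient of the peak.
√(4πDt) = 12.77 m, giving peak height M/(n_e·A·√(4πDt)) = 0.420/(0.34 × 90.3 × 12.77) = 0.001071 kg/m³.
(x−vt)²/(4Dt) = (-11.0156)²/(4 × 0.191 × 67.9) = 2.339; exp(−2.339) = 0.09642.
C = 0.001071 × 0.09642 = 0.000103 kg/m³.

0.000103 kg/m³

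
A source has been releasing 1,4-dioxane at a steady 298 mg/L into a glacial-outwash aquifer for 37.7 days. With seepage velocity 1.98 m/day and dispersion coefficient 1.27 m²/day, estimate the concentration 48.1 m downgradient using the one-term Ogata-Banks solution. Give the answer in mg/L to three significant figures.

297 mg/L

For a continuous step input, C/C₀ ≈ ½·erfc((x−vt)/(2√(Dt))).
vt = 1.98 × 37.7 = 74.646 m and 2√(Dt) = 2√(1.27 × 37.7) = 13.84 m.
Argument (x−vt)/(2√(Dt)) = (48.1 − 74.646)/13.84 = -1.918; ½·erfc(-1.918) = 0.9967.
C = 298 × 0.9967 = 297 mg/L.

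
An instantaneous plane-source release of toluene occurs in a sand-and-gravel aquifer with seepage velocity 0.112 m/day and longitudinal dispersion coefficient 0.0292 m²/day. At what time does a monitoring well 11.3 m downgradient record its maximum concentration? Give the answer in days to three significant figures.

98.6 days

For the 1D instantaneous-source solution, setting ∂C/∂t = 0 at fixed x gives v²t² + 2Dt − x² = 0, so t = (√(D² + v²x²) − D)/v².
√(D² + v²x²) = √(0.0292² + 0.112² × 11.3²) = 1.266; v² = 0.012544.
t = (1.266 − 0.0292)/0.012544 = 98.6 days (vs. the pure-advection estimate x/v = 101 d).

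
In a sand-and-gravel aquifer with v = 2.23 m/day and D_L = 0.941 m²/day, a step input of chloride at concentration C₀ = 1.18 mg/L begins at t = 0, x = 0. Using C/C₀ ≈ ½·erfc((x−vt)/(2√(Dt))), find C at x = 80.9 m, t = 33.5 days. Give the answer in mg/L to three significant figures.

For a continuous step input, C/C₀ ≈ ½·erfc((x−vt)/(2√(Dt))).
vt = 2.23 × 33.5 = 74.705 m and 2√(Dt) = 2√(0.941 × 33.5) = 11.23 m.
Argument (x−vt)/(2√(Dt)) = (80.9 − 74.705)/11.23 = 0.5516; ½·erfc(0.5516) = 0.2177.
C = 1.18 × 0.2177 = 0.257 mg/L.

0.257 mg/L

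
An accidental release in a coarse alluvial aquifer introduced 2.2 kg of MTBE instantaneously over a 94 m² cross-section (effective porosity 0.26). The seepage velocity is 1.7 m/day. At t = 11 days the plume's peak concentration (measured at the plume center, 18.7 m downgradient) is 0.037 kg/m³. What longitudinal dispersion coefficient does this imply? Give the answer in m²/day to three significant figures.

At the plume center C_max = M/(n_e·A·√(4πDt)), so D = M²/(4πt·(n_e·A·C_max)²).
n_e·A·C_max = 0.26 × 94 × 0.037 = 0.9043 kg/m.
D = 2.2²/(4π × 11 × 0.9043²) = 0.0428 m²/day.

0.0428 m²/day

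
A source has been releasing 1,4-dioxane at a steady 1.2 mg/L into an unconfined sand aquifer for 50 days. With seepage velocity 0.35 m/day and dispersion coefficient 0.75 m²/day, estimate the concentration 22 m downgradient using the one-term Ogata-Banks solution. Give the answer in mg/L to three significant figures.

For a continuous step input, C/C₀ ≈ ½·erfc((x−vt)/(2√(Dt))).
vt = 0.35 × 50 = 17.5 m and 2√(Dt) = 2√(0.75 × 50) = 12.25 m.
Argument (x−vt)/(2√(Dt)) = (22 − 17.5)/12.25 = 0.3673; ½·erfc(0.3673) = 0.3017.
C = 1.2 × 0.3017 = 0.362 mg/L.

0.362 mg/L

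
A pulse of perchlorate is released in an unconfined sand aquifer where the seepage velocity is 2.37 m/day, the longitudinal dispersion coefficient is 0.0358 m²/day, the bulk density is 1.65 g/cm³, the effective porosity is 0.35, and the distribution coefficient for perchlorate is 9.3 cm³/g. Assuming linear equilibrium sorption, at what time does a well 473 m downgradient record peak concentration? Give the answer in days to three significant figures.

8950 days

Retardation factor R = 1 + ρ_b·K_d/n = 1 + 1.65 × 9.3/0.35 = 44.84.
Sorption retards both mechanisms: v_R = v/R = 0.05285 m/day, D_R = D/R = 0.0007984 m²/day.
Peak time from v_R²t² + 2D_R t − x² = 0: t = (√(D_R² + v_R²x²) − D_R)/v_R².
√(D_R² + v_R²x²) = √(0.0007984² + 0.05285² × 473²) = 25.00; v_R² = 0.002793.
t = (25.00 − 0.0007984)/0.002793 = 8950 days.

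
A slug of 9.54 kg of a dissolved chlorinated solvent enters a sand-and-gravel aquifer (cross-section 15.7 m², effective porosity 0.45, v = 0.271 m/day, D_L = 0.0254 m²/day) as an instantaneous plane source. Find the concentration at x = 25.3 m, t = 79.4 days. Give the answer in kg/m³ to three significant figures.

0.0455 kg/m³

For an instantaneous plane source, C(x,t) = M/(n_e·A·√(4πDt)) · exp(−(x−vt)²/(4Dt)), with n_e·A the pore (flow) area.
Plume center vt = 0.271 × 79.4 = 21.5174 m, so the well at 25.3 m is 3.7826 m downgradient of the peak.
√(4πDt) = 5.034 m, giving peak height M/(n_e·A·√(4πDt)) = 9.54/(0.45 × 15.7 × 5.034) = 0.2682 kg/m³.
(x−vt)²/(4Dt) = (3.7826)²/(4 × 0.0254 × 79.4) = 1.774; exp(−1.774) = 0.1697.
C = 0.2682 × 0.1697 = 0.0455 kg/m³.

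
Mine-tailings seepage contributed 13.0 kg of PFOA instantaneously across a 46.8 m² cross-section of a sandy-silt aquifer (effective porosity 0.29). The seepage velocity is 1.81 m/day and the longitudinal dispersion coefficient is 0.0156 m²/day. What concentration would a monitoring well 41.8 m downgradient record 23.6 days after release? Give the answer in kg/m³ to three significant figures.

0.252 kg/m³

For an instantaneous plane source, C(x,t) = M/(n_e·A·√(4πDt)) · exp(−(x−vt)²/(4Dt)), with n_e·A the pore (flow) area.
Plume center vt = 1.81 × 23.6 = 42.716 m, so the well at 41.8 m is 0.916 m upgradient of the peak.
√(4πDt) = 2.151 m, giving peak height M/(n_e·A·√(4πDt)) = 13.0/(0.29 × 46.8 × 2.151) = 0.4453 kg/m³.
(x−vt)²/(4Dt) = (-0.916)²/(4 × 0.0156 × 23.6) = 0.5698; exp(−0.5698) = 0.5656.
C = 0.4453 × 0.5656 = 0.252 kg/m³.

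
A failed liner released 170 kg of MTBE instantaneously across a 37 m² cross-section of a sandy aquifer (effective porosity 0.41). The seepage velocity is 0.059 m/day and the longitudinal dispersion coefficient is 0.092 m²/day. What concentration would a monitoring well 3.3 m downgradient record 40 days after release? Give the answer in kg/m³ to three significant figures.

1.55 kg/m³

For an instantaneous plane source, C(x,t) = M/(n_e·A·√(4πDt)) · exp(−(x−vt)²/(4Dt)), with n_e·A the pore (flow) area.
Plume center vt = 0.059 × 40 = 2.36 m, so the well at 3.3 m is 0.94 m downgradient of the peak.
√(4πDt) = 6.800 m, giving peak height M/(n_e·A·√(4πDt)) = 170/(0.41 × 37 × 6.800) = 1.648 kg/m³.
(x−vt)²/(4Dt) = (0.94)²/(4 × 0.092 × 40) = 0.06003; exp(−0.06003) = 0.9417.
C = 1.648 × 0.9417 = 1.55 kg/m³.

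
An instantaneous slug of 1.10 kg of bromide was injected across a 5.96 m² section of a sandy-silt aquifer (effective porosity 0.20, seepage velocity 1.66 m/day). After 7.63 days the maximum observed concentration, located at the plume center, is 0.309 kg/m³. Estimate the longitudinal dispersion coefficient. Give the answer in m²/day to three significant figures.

At the plume center C_max = M/(n_e·A·√(4πDt)), so D = M²/(4πt·(n_e·A·C_max)²).
n_e·A·C_max = 0.20 × 5.96 × 0.309 = 0.3683 kg/m.
D = 1.10²/(4π × 7.63 × 0.3683²) = 0.0930 m²/day.

0.0930 m²/day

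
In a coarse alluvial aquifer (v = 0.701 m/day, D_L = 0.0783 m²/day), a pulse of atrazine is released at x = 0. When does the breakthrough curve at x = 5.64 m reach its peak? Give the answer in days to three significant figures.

7.89 days

For the 1D instantaneous-source solution, setting ∂C/∂t = 0 at fixed x gives v²t² + 2Dt − x² = 0, so t = (√(D² + v²x²) − D)/v².
√(D² + v²x²) = √(0.0783² + 0.701² × 5.64²) = 3.954; v² = 0.491401.
t = (3.954 − 0.0783)/0.491401 = 7.89 days (vs. the pure-advection estimate x/v = 8.05 d).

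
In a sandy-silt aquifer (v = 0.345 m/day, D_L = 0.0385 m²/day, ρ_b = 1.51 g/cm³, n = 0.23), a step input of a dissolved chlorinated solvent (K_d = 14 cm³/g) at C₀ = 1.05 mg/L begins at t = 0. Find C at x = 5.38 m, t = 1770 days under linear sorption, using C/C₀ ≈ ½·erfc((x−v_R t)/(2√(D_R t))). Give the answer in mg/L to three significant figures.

0.879 mg/L

Retardation factor R = 1 + ρ_b·K_d/n = 1 + 1.51 × 14/0.23 = 92.91.
Sorption retards both mechanisms: v_R = v/R = 0.003713 m/day, D_R = D/R = 0.0004144 m²/day.
v_R·t = 0.003713 × 1770 = 6.57201 m; 2√(D_R t) = 1.713 m; argument = (5.38 − 6.57201)/1.713 = -0.6959.
C = C₀ × ½·erfc(-0.6959) = 1.05 × 0.8375 = 0.879 mg/L.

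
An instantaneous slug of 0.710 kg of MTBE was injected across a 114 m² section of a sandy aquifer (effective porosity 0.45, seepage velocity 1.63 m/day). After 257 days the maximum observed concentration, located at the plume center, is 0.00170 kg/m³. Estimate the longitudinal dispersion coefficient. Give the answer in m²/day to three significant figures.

0.0205 m²/day

At the plume center C_max = M/(n_e·A·√(4πDt)), so D = M²/(4πt·(n_e·A·C_max)²).
n_e·A·C_max = 0.45 × 114 × 0.00170 = 0.08721 kg/m.
D = 0.710²/(4π × 257 × 0.08721²) = 0.0205 m²/day.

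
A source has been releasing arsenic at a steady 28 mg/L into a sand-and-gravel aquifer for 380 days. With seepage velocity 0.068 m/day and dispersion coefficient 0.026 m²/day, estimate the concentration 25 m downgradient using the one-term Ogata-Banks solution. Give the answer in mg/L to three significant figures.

For a continuous step input, C/C₀ ≈ ½·erfc((x−vt)/(2√(Dt))).
vt = 0.068 × 380 = 25.84 m and 2√(Dt) = 2√(0.026 × 380) = 6.286 m.
Argument (x−vt)/(2√(Dt)) = (25 − 25.84)/6.286 = -0.1336; ½·erfc(-0.1336) = 0.5749.
C = 28 × 0.5749 = 16.1 mg/L.

16.1 mg/L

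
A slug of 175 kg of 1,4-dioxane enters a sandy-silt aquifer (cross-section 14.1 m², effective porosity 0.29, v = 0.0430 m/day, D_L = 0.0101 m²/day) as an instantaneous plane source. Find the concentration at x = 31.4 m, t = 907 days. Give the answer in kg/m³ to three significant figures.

0.824 kg/m³

For an instantaneous plane source, C(x,t) = M/(n_e·A·√(4πDt)) · exp(−(x−vt)²/(4Dt)), with n_e·A the pore (flow) area.
Plume center vt = 0.0430 × 907 = 39.001 m, so the well at 31.4 m is 7.601 m upgradient of the peak.
√(4πDt) = 10.73 m, giving peak height M/(n_e·A·√(4πDt)) = 175/(0.29 × 14.1 × 10.73) = 3.989 kg/m³.
(x−vt)²/(4Dt) = (-7.601)²/(4 × 0.0101 × 907) = 1.577; exp(−1.577) = 0.2066.
C = 3.989 × 0.2066 = 0.824 kg/m³.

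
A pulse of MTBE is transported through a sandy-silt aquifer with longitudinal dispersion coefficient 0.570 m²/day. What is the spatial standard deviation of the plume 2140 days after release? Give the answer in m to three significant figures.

Dispersive spreading gives a Gaussian with σ² = 2Dt; advection only shifts the center.
σ = √(2 × 0.570 × 2140) = 49.4 m.

49.4 m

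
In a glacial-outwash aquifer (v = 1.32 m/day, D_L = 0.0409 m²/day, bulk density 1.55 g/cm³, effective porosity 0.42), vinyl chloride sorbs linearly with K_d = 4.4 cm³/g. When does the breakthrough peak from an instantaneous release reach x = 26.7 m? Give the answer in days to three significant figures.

348 days

Retardation factor R = 1 + ρ_b·K_d/n = 1 + 1.55 × 4.4/0.42 = 17.24.
Sorption retards both mechanisms: v_R = v/R = 0.07657 m/day, D_R = D/R = 0.002372 m²/day.
Peak time from v_R²t² + 2D_R t − x² = 0: t = (√(D_R² + v_R²x²) − D_R)/v_R².
√(D_R² + v_R²x²) = √(0.002372² + 0.07657² × 26.7²) = 2.044; v_R² = 0.005863.
t = (2.044 − 0.002372)/0.005863 = 348 days.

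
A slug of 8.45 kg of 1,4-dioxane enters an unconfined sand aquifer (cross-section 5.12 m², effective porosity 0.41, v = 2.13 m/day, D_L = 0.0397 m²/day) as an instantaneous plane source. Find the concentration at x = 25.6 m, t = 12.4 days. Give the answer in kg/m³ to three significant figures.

For an instantaneous plane source, C(x,t) = M/(n_e·A·√(4πDt)) · exp(−(x−vt)²/(4Dt)), with n_e·A the pore (flow) area.
Plume center vt = 2.13 × 12.4 = 26.412 m, so the well at 25.6 m is 0.812 m upgradient of the peak.
√(4πDt) = 2.487 m, giving peak height M/(n_e·A·√(4πDt)) = 8.45/(0.41 × 5.12 × 2.487) = 1.619 kg/m³.
(x−vt)²/(4Dt) = (-0.812)²/(4 × 0.0397 × 12.4) = 0.3348; exp(−0.3348) = 0.7155.
C = 1.619 × 0.7155 = 1.16 kg/m³.

1.16 kg/m³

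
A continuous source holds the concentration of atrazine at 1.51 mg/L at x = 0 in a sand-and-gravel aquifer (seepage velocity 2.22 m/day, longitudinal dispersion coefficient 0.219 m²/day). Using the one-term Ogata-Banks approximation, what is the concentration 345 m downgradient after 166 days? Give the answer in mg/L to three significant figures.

1.51 mg/L

For a continuous step input, C/C₀ ≈ ½·erfc((x−vt)/(2√(Dt))).
vt = 2.22 × 166 = 368.52 m and 2√(Dt) = 2√(0.219 × 166) = 12.06 m.
Argument (x−vt)/(2√(Dt)) = (345 − 368.52)/12.06 = -1.950; ½·erfc(-1.950) = 0.9971.
C = 1.51 × 0.9971 = 1.51 mg/L.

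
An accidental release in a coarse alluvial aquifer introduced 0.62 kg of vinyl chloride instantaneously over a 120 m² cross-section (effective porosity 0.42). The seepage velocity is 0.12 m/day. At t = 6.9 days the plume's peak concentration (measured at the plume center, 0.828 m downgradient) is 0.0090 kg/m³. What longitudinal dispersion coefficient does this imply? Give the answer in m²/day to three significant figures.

At the plume center C_max = M/(n_e·A·√(4πDt)), so D = M²/(4πt·(n_e·A·C_max)²).
n_e·A·C_max = 0.42 × 120 × 0.0090 = 0.4536 kg/m.
D = 0.62²/(4π × 6.9 × 0.4536²) = 0.0215 m²/day.

0.0215 m²/day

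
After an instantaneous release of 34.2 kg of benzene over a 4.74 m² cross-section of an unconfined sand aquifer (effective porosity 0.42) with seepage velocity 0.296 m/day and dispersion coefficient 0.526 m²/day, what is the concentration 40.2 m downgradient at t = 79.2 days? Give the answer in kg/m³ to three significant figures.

For an instantaneous plane source, C(x,t) = M/(n_e·A·√(4πDt)) · exp(−(x−vt)²/(4Dt)), with n_e·A the pore (flow) area.
Plume center vt = 0.296 × 79.2 = 23.4432 m, so the well at 40.2 m is 16.7568 m downgradient of the peak.
√(4πDt) = 22.88 m, giving peak height M/(n_e·A·√(4πDt)) = 34.2/(0.42 × 4.74 × 22.88) = 0.7508 kg/m³.
(x−vt)²/(4Dt) = (16.7568)²/(4 × 0.526 × 79.2) = 1.685; exp(−1.685) = 0.1854.
C = 0.7508 × 0.1854 = 0.139 kg/m³.

0.139 kg/m³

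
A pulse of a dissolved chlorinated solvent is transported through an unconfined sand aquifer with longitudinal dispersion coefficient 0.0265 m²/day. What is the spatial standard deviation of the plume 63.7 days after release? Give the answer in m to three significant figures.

1.84 m

Dispersive spreading gives a Gaussian with σ² = 2Dt; advection only shifts the center.
σ = √(2 × 0.0265 × 63.7) = 1.84 m.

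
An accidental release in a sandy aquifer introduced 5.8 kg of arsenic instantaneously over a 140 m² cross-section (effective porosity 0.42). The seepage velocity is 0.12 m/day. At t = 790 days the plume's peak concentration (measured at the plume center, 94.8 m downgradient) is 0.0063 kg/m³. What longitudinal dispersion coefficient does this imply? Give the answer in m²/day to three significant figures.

0.0247 m²/day

At the plume center C_max = M/(n_e·A·√(4πDt)), so D = M²/(4πt·(n_e·A·C_max)²).
n_e·A·C_max = 0.42 × 140 × 0.0063 = 0.3704 kg/m.
D = 5.8²/(4π × 790 × 0.3704²) = 0.0247 m²/day.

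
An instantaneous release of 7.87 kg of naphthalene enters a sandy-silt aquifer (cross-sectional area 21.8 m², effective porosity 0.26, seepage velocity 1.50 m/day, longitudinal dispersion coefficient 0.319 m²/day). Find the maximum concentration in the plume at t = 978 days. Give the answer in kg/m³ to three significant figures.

0.0222 kg/m³

The peak of an instantaneous 1D plume sits at x = vt; there the Gaussian factor is 1 and C_max = M/(n_e·A·√(4πDt)), where n_e·A is the pore area the mass is dissolved in.
√(4πDt) = √(4π × 0.319 × 978) = 62.61 m, so C_max = 7.87/(0.26 × 21.8 × 62.61) = 0.0222 kg/m³.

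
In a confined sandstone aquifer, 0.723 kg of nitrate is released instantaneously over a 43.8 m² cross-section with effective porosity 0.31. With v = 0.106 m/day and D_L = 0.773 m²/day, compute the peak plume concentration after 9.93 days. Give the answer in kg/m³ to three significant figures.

The peak of an instantaneous 1D plume sits at x = vt; there the Gaussian factor is 1 and C_max = M/(n_e·A·√(4πDt)), where n_e·A is the pore area the mass is dissolved in.
√(4πDt) = √(4π × 0.773 × 9.93) = 9.821 m, so C_max = 0.723/(0.31 × 43.8 × 9.821) = 0.00542 kg/m³.

0.00542 kg/m³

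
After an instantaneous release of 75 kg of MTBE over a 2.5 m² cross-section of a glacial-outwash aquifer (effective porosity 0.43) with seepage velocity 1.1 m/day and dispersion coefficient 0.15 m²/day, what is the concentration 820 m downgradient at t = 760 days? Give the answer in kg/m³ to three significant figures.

1.05 kg/m³

For an instantaneous plane source, C(x,t) = M/(n_e·A·√(4πDt)) · exp(−(x−vt)²/(4Dt)), with n_e·A the pore (flow) area.
Plume center vt = 1.1 × 760 = 836 m, so the well at 820 m is 16 m upgradient of the peak.
√(4πDt) = 37.85 m, giving peak height M/(n_e·A·√(4πDt)) = 75/(0.43 × 2.5 × 37.85) = 1.843 kg/m³.
(x−vt)²/(4Dt) = (-16)²/(4 × 0.15 × 760) = 0.5614; exp(−0.5614) = 0.5704.
C = 1.843 × 0.5704 = 1.05 kg/m³.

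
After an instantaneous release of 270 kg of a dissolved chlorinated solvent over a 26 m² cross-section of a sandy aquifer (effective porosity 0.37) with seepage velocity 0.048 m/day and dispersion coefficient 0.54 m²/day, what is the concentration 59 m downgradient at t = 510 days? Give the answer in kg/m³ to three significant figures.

For an instantaneous plane source, C(x,t) = M/(n_e·A·√(4πDt)) · exp(−(x−vt)²/(4Dt)), with n_e·A the pore (flow) area.
Plume center vt = 0.048 × 510 = 24.48 m, so the well at 59 m is 34.52 m downgradient of the peak.
√(4πDt) = 58.83 m, giving peak height M/(n_e·A·√(4πDt)) = 270/(0.37 × 26 × 58.83) = 0.4771 kg/m³.
(x−vt)²/(4Dt) = (34.52)²/(4 × 0.54 × 510) = 1.082; exp(−1.082) = 0.3389.
C = 0.4771 × 0.3389 = 0.162 kg/m³.

0.162 kg/m³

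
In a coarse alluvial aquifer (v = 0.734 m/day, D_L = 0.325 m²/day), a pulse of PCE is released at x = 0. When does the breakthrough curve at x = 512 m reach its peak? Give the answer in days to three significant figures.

697 days

For the 1D instantaneous-source solution, setting ∂C/∂t = 0 at fixed x gives v²t² + 2Dt − x² = 0, so t = (√(D² + v²x²) − D)/v².
√(D² + v²x²) = √(0.325² + 0.734² × 512²) = 375.8; v² = 0.538756.
t = (375.8 − 0.325)/0.538756 = 697 days (vs. the pure-advection estimate x/v = 698 d).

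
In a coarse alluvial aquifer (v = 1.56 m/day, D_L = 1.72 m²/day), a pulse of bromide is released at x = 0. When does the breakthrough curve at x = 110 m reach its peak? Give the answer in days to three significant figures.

For the 1D instantaneous-source solution, setting ∂C/∂t = 0 at fixed x gives v²t² + 2Dt − x² = 0, so t = (√(D² + v²x²) − D)/v².
√(D² + v²x²) = √(1.72² + 1.56² × 110²) = 171.6; v² = 2.4336.
t = (171.6 − 1.72)/2.4336 = 69.8 days (vs. the pure-advection estimate x/v = 70.5 d).

69.8 days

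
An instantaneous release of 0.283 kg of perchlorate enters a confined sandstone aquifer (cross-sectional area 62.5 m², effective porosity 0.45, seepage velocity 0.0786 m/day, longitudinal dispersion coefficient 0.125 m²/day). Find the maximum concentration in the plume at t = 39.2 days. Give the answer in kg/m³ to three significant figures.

0.00128 kg/m³

The peak of an instantaneous 1D plume sits at x = vt; there the Gaussian factor is 1 and C_max = M/(n_e·A·√(4πDt)), where n_e·A is the pore area the mass is dissolved in.
√(4πDt) = √(4π × 0.125 × 39.2) = 7.847 m, so C_max = 0.283/(0.45 × 62.5 × 7.847) = 0.00128 kg/m³.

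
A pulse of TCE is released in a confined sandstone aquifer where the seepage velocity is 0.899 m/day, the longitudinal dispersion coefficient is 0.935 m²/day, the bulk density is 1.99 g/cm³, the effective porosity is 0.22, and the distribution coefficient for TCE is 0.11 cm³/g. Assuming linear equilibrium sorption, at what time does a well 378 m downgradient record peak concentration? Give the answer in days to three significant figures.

Retardation factor R = 1 + ρ_b·K_d/n = 1 + 1.99 × 0.11/0.22 = 1.995.
Sorption retards both mechanisms: v_R = v/R = 0.4506 m/day, D_R = D/R = 0.4687 m²/day.
Peak time from v_R²t² + 2D_R t − x² = 0: t = (√(D_R² + v_R²x²) − D_R)/v_R².
√(D_R² + v_R²x²) = √(0.4687² + 0.4506² × 378²) = 170.3; v_R² = 0.2030.
t = (170.3 − 0.4687)/0.2030 = 837 days.

837 days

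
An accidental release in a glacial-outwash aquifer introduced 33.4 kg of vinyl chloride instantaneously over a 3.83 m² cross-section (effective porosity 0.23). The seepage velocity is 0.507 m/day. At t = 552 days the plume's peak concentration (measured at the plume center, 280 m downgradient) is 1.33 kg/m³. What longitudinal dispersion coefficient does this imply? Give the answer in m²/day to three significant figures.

At the plume center C_max = M/(n_e·A·√(4πDt)), so D = M²/(4πt·(n_e·A·C_max)²).
n_e·A·C_max = 0.23 × 3.83 × 1.33 = 1.172 kg/m.
D = 33.4²/(4π × 552 × 1.172²) = 0.117 m²/day.

0.117 m²/day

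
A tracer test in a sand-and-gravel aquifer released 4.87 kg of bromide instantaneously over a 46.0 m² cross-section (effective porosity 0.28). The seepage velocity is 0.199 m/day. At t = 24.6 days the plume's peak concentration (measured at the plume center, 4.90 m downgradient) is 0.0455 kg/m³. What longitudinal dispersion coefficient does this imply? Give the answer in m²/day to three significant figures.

At the plume center C_max = M/(n_e·A·√(4πDt)), so D = M²/(4πt·(n_e·A·C_max)²).
n_e·A·C_max = 0.28 × 46.0 × 0.0455 = 0.5860 kg/m.
D = 4.87²/(4π × 24.6 × 0.5860²) = 0.223 m²/day.

0.223 m²/day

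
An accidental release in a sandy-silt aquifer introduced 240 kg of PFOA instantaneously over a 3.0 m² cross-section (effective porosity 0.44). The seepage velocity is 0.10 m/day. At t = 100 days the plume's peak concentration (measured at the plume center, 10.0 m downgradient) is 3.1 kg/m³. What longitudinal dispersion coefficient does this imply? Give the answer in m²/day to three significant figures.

At the plume center C_max = M/(n_e·A·√(4πDt)), so D = M²/(4πt·(n_e·A·C_max)²).
n_e·A·C_max = 0.44 × 3.0 × 3.1 = 4.092 kg/m.
D = 240²/(4π × 100 × 4.092²) = 2.74 m²/day.

2.74 m²/day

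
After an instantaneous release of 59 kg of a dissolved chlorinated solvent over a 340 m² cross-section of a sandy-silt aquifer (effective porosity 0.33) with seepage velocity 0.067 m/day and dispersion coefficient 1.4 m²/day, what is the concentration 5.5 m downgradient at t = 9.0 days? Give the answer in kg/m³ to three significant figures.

0.0260 kg/m³

For an instantaneous plane source, C(x,t) = M/(n_e·A·√(4πDt)) · exp(−(x−vt)²/(4Dt)), with n_e·A the pore (flow) area.
Plume center vt = 0.067 × 9.0 = 0.603 m, so the well at 5.5 m is 4.897 m downgradient of the peak.
√(4πDt) = 12.58 m, giving peak height M/(n_e·A·√(4πDt)) = 59/(0.33 × 340 × 12.58) = 0.04180 kg/m³.
(x−vt)²/(4Dt) = (4.897)²/(4 × 1.4 × 9.0) = 0.4758; exp(−0.4758) = 0.6214.
C = 0.04180 × 0.6214 = 0.0260 kg/m³.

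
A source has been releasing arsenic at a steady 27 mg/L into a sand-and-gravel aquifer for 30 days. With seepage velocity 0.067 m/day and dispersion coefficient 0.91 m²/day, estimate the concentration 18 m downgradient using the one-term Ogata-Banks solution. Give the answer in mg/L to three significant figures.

For a continuous step input, C/C₀ ≈ ½·erfc((x−vt)/(2√(Dt))).
vt = 0.067 × 30 = 2.01 m and 2√(Dt) = 2√(0.91 × 30) = 10.45 m.
Argument (x−vt)/(2√(Dt)) = (18 − 2.01)/10.45 = 1.530; ½·erfc(1.530) = 0.01524.
C = 27 × 0.01524 = 0.411 mg/L.

0.411 mg/L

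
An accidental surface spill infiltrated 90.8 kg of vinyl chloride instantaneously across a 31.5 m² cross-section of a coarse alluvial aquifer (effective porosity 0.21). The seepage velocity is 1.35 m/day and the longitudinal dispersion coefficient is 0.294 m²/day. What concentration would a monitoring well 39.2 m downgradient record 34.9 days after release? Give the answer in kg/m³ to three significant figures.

0.263 kg/m³

For an instantaneous plane source, C(x,t) = M/(n_e·A·√(4πDt)) · exp(−(x−vt)²/(4Dt)), with n_e·A the pore (flow) area.
Plume center vt = 1.35 × 34.9 = 47.115 m, so the well at 39.2 m is 7.915 m upgradient of the peak.
√(4πDt) = 11.36 m, giving peak height M/(n_e·A·√(4πDt)) = 90.8/(0.21 × 31.5 × 11.36) = 1.208 kg/m³.
(x−vt)²/(4Dt) = (-7.915)²/(4 × 0.294 × 34.9) = 1.526; exp(−1.526) = 0.2174.
C = 1.208 × 0.2174 = 0.263 kg/m³.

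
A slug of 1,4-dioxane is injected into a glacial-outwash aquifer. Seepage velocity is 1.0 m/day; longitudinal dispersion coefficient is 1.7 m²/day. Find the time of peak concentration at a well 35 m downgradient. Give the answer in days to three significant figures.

33.3 days

For the 1D instantaneous-source solution, setting ∂C/∂t = 0 at fixed x gives v²t² + 2Dt − x² = 0, so t = (√(D² + v²x²) − D)/v².
√(D² + v²x²) = √(1.7² + 1.0² × 35²) = 35.04; v² = 1.
t = (35.04 − 1.7)/1 = 33.3 days (vs. the pure-advection estimate x/v = 35.0 d).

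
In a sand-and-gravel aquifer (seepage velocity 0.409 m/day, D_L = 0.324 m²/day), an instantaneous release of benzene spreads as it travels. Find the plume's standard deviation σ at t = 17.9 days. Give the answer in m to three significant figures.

3.41 m

Dispersive spreading gives a Gaussian with σ² = 2Dt; advection only shifts the center.
σ = √(2 × 0.324 × 17.9) = 3.41 m.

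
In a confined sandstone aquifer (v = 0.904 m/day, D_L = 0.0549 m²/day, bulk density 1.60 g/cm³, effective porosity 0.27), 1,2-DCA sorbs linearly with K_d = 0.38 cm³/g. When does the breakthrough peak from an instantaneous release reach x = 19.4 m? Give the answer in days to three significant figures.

Retardation factor R = 1 + ρ_b·K_d/n = 1 + 1.60 × 0.38/0.27 = 3.252.
Sorption retards both mechanisms: v_R = v/R = 0.2780 m/day, D_R = D/R = 0.01688 m²/day.
Peak time from v_R²t² + 2D_R t − x² = 0: t = (√(D_R² + v_R²x²) − D_R)/v_R².
√(D_R² + v_R²x²) = √(0.01688² + 0.2780² × 19.4²) = 5.393; v_R² = 0.07728.
t = (5.393 − 0.01688)/0.07728 = 69.6 days.

69.6 days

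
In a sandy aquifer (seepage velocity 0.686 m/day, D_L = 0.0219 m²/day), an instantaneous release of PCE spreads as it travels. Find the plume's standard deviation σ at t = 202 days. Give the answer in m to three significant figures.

2.97 m

Dispersive spreading gives a Gaussian with σ² = 2Dt; advection only shifts the center.
σ = √(2 × 0.0219 × 202) = 2.97 m.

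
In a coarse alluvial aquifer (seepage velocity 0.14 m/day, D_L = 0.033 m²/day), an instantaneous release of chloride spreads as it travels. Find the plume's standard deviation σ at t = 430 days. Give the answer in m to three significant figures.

Dispersive spreading gives a Gaussian with σ² = 2Dt; advection only shifts the center.
σ = √(2 × 0.033 × 430) = 5.33 m.

5.33 m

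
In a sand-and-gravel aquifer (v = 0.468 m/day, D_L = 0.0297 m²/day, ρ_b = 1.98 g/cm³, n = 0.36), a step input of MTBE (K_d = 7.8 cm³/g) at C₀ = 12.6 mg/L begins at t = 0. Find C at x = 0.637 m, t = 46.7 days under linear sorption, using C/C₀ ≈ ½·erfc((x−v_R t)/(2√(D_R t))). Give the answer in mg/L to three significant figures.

3.65 mg/L

Retardation factor R = 1 + ρ_b·K_d/n = 1 + 1.98 × 7.8/0.36 = 43.90.
Sorption retards both mechanisms: v_R = v/R = 0.01066 m/day, D_R = D/R = 0.0006765 m²/day.
v_R·t = 0.01066 × 46.7 = 0.497822 m; 2√(D_R t) = 0.3555 m; argument = (0.637 − 0.497822)/0.3555 = 0.3915.
C = C₀ × ½·erfc(0.3915) = 12.6 × 0.2899 = 3.65 mg/L.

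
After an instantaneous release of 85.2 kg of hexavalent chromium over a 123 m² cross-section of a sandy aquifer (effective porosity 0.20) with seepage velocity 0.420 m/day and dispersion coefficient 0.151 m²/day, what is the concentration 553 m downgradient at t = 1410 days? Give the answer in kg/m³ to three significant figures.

0.0110 kg/m³

For an instantaneous plane source, C(x,t) = M/(n_e·A·√(4πDt)) · exp(−(x−vt)²/(4Dt)), with n_e·A the pore (flow) area.
Plume center vt = 0.420 × 1410 = 592.2 m, so the well at 553 m is 39.2 m upgradient of the peak.
√(4πDt) = 51.73 m, giving peak height M/(n_e·A·√(4πDt)) = 85.2/(0.20 × 123 × 51.73) = 0.06695 kg/m³.
(x−vt)²/(4Dt) = (-39.2)²/(4 × 0.151 × 1410) = 1.804; exp(−1.804) = 0.1646.
C = 0.06695 × 0.1646 = 0.0110 kg/m³.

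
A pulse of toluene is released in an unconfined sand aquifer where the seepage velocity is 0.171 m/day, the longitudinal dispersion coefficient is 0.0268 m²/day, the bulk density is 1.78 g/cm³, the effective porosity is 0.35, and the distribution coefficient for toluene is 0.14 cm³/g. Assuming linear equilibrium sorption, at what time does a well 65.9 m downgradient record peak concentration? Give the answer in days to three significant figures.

Retardation factor R = 1 + ρ_b·K_d/n = 1 + 1.78 × 0.14/0.35 = 1.712.
Sorption retards both mechanisms: v_R = v/R = 0.09988 m/day, D_R = D/R = 0.01565 m²/day.
Peak time from v_R²t² + 2D_R t − x² = 0: t = (√(D_R² + v_R²x²) − D_R)/v_R².
√(D_R² + v_R²x²) = √(0.01565² + 0.09988² × 65.9²) = 6.582; v_R² = 0.009976.
t = (6.582 − 0.01565)/0.009976 = 658 days.

658 days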